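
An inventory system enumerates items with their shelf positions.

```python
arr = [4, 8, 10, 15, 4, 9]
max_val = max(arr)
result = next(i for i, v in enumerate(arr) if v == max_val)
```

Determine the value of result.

Step 1: max([4, 8, 10, 15, 4, 9]) = 15.
Step 2: Find first index where value == 15:
  Index 0: 4 != 15
  Index 1: 8 != 15
  Index 2: 10 != 15
  Index 3: 15 == 15, found!
Therefore result = 3.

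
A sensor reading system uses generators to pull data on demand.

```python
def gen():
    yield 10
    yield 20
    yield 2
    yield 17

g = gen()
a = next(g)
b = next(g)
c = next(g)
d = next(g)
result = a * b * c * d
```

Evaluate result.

Step 1: Create generator and consume all values:
  a = next(g) = 10
  b = next(g) = 20
  c = next(g) = 2
  d = next(g) = 17
Step 2: result = 10 * 20 * 2 * 17 = 6800.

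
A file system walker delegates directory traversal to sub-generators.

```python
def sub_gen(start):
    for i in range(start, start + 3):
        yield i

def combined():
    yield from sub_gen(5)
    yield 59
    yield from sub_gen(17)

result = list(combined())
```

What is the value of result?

Step 1: combined() delegates to sub_gen(5):
  yield 5
  yield 6
  yield 7
Step 2: yield 59
Step 3: Delegates to sub_gen(17):
  yield 17
  yield 18
  yield 19
Therefore result = [5, 6, 7, 59, 17, 18, 19].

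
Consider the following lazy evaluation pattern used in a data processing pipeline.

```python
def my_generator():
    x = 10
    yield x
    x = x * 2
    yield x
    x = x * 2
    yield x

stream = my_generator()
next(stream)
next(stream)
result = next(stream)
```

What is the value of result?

Step 1: Trace through generator execution:
  Yield 1: x starts at 10, yield 10
  Yield 2: x = 10 * 2 = 20, yield 20
  Yield 3: x = 20 * 2 = 40, yield 40
Step 2: First next() gets 10, second next() gets the second value, third next() yields 40.
Therefore result = 40.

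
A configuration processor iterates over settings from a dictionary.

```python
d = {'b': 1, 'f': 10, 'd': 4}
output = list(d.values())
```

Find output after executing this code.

Step 1: d.values() returns the dictionary values in insertion order.
Therefore output = [1, 10, 4].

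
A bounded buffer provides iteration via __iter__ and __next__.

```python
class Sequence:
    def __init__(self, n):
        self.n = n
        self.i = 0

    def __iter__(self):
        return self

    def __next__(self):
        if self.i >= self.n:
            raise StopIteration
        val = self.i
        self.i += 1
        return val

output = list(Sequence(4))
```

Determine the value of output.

Step 1: Sequence(4) creates an iterator counting 0 to 3.
Step 2: list() consumes all values: [0, 1, 2, 3].
Therefore output = [0, 1, 2, 3].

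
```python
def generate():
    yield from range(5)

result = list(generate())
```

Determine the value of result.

Step 1: yield from delegates to the iterable, yielding each element.
Step 2: Collected values: [0, 1, 2, 3, 4].
Therefore result = [0, 1, 2, 3, 4].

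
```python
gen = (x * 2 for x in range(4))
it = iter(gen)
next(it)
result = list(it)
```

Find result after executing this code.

Step 1: Generator produces [0, 2, 4, 6].
Step 2: next(it) consumes first element (0).
Step 3: list(it) collects remaining: [2, 4, 6].
Therefore result = [2, 4, 6].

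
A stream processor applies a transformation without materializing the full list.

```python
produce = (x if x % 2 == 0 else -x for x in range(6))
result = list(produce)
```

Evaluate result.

Step 1: For each x in range(6), yield x if even, else -x:
  x=0: even, yield 0
  x=1: odd, yield -1
  x=2: even, yield 2
  x=3: odd, yield -3
  x=4: even, yield 4
  x=5: odd, yield -5
Therefore result = [0, -1, 2, -3, 4, -5].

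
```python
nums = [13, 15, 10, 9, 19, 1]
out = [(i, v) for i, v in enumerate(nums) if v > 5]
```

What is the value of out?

Step 1: Filter enumerate([13, 15, 10, 9, 19, 1]) keeping v > 5:
  (0, 13): 13 > 5, included
  (1, 15): 15 > 5, included
  (2, 10): 10 > 5, included
  (3, 9): 9 > 5, included
  (4, 19): 19 > 5, included
  (5, 1): 1 <= 5, excluded
Therefore out = [(0, 13), (1, 15), (2, 10), (3, 9), (4, 19)].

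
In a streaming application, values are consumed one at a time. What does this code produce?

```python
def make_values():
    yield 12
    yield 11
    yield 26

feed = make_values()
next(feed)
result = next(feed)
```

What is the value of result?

Step 1: make_values() creates a generator.
Step 2: next(feed) yields 12 (consumed and discarded).
Step 3: next(feed) yields 11, assigned to result.
Therefore result = 11.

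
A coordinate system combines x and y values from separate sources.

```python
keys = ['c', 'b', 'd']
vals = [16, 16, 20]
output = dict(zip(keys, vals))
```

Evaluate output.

Step 1: zip pairs keys with values:
  'c' -> 16
  'b' -> 16
  'd' -> 20
Therefore output = {'c': 16, 'b': 16, 'd': 20}.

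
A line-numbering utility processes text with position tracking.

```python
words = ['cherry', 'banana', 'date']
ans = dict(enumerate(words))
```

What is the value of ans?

Step 1: enumerate pairs indices with words:
  0 -> 'cherry'
  1 -> 'banana'
  2 -> 'date'
Therefore ans = {0: 'cherry', 1: 'banana', 2: 'date'}.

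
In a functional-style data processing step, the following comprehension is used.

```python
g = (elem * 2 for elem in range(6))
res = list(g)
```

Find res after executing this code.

Step 1: For each elem in range(6), compute elem*2:
  elem=0: 0*2 = 0
  elem=1: 1*2 = 2
  elem=2: 2*2 = 4
  elem=3: 3*2 = 6
  elem=4: 4*2 = 8
  elem=5: 5*2 = 10
Therefore res = [0, 2, 4, 6, 8, 10].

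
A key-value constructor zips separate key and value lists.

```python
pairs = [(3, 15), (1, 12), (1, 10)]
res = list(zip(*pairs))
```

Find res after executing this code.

Step 1: zip(*pairs) transposes: unzips [(3, 15), (1, 12), (1, 10)] into separate sequences.
Step 2: First elements: (3, 1, 1), second elements: (15, 12, 10).
Therefore res = [(3, 1, 1), (15, 12, 10)].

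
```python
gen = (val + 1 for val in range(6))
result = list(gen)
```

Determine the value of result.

Step 1: For each val in range(6), compute val+1:
  val=0: 0+1 = 1
  val=1: 1+1 = 2
  val=2: 2+1 = 3
  val=3: 3+1 = 4
  val=4: 4+1 = 5
  val=5: 5+1 = 6
Therefore result = [1, 2, 3, 4, 5, 6].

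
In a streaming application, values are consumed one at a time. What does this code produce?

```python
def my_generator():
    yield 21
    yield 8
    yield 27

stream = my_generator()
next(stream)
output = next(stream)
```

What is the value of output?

Step 1: my_generator() creates a generator.
Step 2: next(stream) yields 21 (consumed and discarded).
Step 3: next(stream) yields 8, assigned to output.
Therefore output = 8.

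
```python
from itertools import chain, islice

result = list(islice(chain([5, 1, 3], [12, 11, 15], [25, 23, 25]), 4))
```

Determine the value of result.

Step 1: chain([5, 1, 3], [12, 11, 15], [25, 23, 25]) = [5, 1, 3, 12, 11, 15, 25, 23, 25].
Step 2: islice takes first 4 elements: [5, 1, 3, 12].
Therefore result = [5, 1, 3, 12].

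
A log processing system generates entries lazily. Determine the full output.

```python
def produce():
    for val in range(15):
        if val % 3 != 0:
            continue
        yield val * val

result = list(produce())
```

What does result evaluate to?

Step 1: Only yield val**2 when val is divisible by 3:
  val=0: 0 % 3 == 0, yield 0**2 = 0
  val=3: 3 % 3 == 0, yield 3**2 = 9
  val=6: 6 % 3 == 0, yield 6**2 = 36
  val=9: 9 % 3 == 0, yield 9**2 = 81
  val=12: 12 % 3 == 0, yield 12**2 = 144
Therefore result = [0, 9, 36, 81, 144].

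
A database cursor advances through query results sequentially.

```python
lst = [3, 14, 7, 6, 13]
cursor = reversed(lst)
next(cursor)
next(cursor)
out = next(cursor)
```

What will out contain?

Step 1: reversed([3, 14, 7, 6, 13]) gives iterator: [13, 6, 7, 14, 3].
Step 2: First next() = 13, second next() = 6.
Step 3: Third next() = 7.
Therefore out = 7.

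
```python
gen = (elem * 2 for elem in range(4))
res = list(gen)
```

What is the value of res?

Step 1: For each elem in range(4), compute elem*2:
  elem=0: 0*2 = 0
  elem=1: 1*2 = 2
  elem=2: 2*2 = 4
  elem=3: 3*2 = 6
Therefore res = [0, 2, 4, 6].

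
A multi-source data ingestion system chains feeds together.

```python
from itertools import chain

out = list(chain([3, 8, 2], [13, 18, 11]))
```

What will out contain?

Step 1: chain() concatenates iterables: [3, 8, 2] + [13, 18, 11].
Therefore out = [3, 8, 2, 13, 18, 11].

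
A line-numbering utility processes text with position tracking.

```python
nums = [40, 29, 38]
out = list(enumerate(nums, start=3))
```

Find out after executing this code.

Step 1: enumerate with start=3:
  (3, 40)
  (4, 29)
  (5, 38)
Therefore out = [(3, 40), (4, 29), (5, 38)].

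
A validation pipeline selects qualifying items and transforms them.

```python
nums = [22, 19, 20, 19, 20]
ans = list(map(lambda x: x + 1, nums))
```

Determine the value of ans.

Step 1: Apply lambda x: x + 1 to each element:
  22 -> 23
  19 -> 20
  20 -> 21
  19 -> 20
  20 -> 21
Therefore ans = [23, 20, 21, 20, 21].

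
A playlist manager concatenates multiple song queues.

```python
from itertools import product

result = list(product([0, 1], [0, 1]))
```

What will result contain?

Step 1: product([0, 1], [0, 1]) gives all pairs:
  (0, 0)
  (0, 1)
  (1, 0)
  (1, 1)
Therefore result = [(0, 0), (0, 1), (1, 0), (1, 1)].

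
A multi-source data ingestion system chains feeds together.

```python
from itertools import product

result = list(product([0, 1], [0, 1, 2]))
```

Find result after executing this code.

Step 1: product([0, 1], [0, 1, 2]) gives all pairs:
  (0, 0)
  (0, 1)
  (0, 2)
  (1, 0)
  (1, 1)
  (1, 2)
Therefore result = [(0, 0), (0, 1), (0, 2), (1, 0), (1, 1), (1, 2)].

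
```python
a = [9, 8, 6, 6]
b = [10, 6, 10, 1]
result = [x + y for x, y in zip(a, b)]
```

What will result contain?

Step 1: Add corresponding elements:
  9 + 10 = 19
  8 + 6 = 14
  6 + 10 = 16
  6 + 1 = 7
Therefore result = [19, 14, 16, 7].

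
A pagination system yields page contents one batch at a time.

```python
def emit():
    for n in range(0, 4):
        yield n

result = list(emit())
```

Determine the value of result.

Step 1: The generator yields each value from range(0, 4).
Step 2: list() consumes all yields: [0, 1, 2, 3].
Therefore result = [0, 1, 2, 3].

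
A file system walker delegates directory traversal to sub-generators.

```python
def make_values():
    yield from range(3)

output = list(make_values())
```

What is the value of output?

Step 1: yield from delegates to the iterable, yielding each element.
Step 2: Collected values: [0, 1, 2].
Therefore output = [0, 1, 2].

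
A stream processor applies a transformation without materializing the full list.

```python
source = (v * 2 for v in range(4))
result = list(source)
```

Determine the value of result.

Step 1: For each v in range(4), compute v*2:
  v=0: 0*2 = 0
  v=1: 1*2 = 2
  v=2: 2*2 = 4
  v=3: 3*2 = 6
Therefore result = [0, 2, 4, 6].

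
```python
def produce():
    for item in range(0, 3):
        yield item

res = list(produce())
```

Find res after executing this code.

Step 1: The generator yields each value from range(0, 3).
Step 2: list() consumes all yields: [0, 1, 2].
Therefore res = [0, 1, 2].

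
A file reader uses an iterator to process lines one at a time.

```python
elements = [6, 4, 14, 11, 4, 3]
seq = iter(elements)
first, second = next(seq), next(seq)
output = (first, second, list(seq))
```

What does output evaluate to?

Step 1: Create iterator over [6, 4, 14, 11, 4, 3].
Step 2: first = 6, second = 4.
Step 3: Remaining elements: [14, 11, 4, 3].
Therefore output = (6, 4, [14, 11, 4, 3]).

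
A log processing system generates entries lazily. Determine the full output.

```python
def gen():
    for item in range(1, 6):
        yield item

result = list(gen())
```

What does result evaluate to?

Step 1: The generator yields each value from range(1, 6).
Step 2: list() consumes all yields: [1, 2, 3, 4, 5].
Therefore result = [1, 2, 3, 4, 5].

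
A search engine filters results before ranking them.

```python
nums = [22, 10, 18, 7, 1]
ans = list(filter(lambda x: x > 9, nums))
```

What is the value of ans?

Step 1: Filter elements > 9:
  22: kept
  10: kept
  18: kept
  7: removed
  1: removed
Therefore ans = [22, 10, 18].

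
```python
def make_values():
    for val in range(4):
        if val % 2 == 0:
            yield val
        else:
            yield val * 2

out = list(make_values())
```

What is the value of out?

Step 1: For each val in range(4), yield val if even, else val*2:
  val=0 (even): yield 0
  val=1 (odd): yield 1*2 = 2
  val=2 (even): yield 2
  val=3 (odd): yield 3*2 = 6
Therefore out = [0, 2, 2, 6].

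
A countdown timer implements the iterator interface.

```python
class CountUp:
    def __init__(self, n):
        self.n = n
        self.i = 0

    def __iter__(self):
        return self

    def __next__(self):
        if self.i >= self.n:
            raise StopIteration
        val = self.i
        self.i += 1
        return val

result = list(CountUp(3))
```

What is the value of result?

Step 1: CountUp(3) creates an iterator counting 0 to 2.
Step 2: list() consumes all values: [0, 1, 2].
Therefore result = [0, 1, 2].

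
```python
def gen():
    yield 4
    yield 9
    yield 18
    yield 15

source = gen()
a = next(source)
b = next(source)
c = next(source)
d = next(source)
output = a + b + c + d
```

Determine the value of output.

Step 1: Create generator and consume all values:
  a = next(source) = 4
  b = next(source) = 9
  c = next(source) = 18
  d = next(source) = 15
Step 2: output = 4 + 9 + 18 + 15 = 46.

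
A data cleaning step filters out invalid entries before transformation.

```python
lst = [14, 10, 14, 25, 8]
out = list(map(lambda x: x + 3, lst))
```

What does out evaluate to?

Step 1: Apply lambda x: x + 3 to each element:
  14 -> 17
  10 -> 13
  14 -> 17
  25 -> 28
  8 -> 11
Therefore out = [17, 13, 17, 28, 11].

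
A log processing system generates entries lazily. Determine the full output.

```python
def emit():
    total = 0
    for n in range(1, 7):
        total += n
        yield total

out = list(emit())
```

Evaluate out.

Step 1: Generator accumulates running sum:
  n=1: total = 1, yield 1
  n=2: total = 3, yield 3
  n=3: total = 6, yield 6
  n=4: total = 10, yield 10
  n=5: total = 15, yield 15
  n=6: total = 21, yield 21
Therefore out = [1, 3, 6, 10, 15, 21].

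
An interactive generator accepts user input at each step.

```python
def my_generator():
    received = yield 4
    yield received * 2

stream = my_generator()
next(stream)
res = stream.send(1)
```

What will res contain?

Step 1: next(stream) advances to first yield, producing 4.
Step 2: send(1) resumes, received = 1.
Step 3: yield received * 2 = 1 * 2 = 2.
Therefore res = 2.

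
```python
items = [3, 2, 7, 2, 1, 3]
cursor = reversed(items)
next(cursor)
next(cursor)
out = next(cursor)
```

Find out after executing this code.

Step 1: reversed([3, 2, 7, 2, 1, 3]) gives iterator: [3, 1, 2, 7, 2, 3].
Step 2: First next() = 3, second next() = 1.
Step 3: Third next() = 2.
Therefore out = 2.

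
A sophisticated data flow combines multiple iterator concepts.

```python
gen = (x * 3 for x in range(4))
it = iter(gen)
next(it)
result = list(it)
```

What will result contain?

Step 1: Generator produces [0, 3, 6, 9].
Step 2: next(it) consumes first element (0).
Step 3: list(it) collects remaining: [3, 6, 9].
Therefore result = [3, 6, 9].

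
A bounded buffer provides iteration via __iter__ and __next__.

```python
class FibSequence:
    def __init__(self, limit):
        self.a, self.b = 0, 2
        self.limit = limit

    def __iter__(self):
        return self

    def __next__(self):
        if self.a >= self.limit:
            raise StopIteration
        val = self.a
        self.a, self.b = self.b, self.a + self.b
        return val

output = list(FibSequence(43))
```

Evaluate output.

Step 1: Fibonacci-like sequence (a=0, b=2) until >= 43:
  Yield 0, then a,b = 2,2
  Yield 2, then a,b = 2,4
  Yield 2, then a,b = 4,6
  Yield 4, then a,b = 6,10
  Yield 6, then a,b = 10,16
  Yield 10, then a,b = 16,26
  Yield 16, then a,b = 26,42
  Yield 26, then a,b = 42,68
  Yield 42, then a,b = 68,110
Step 2: 68 >= 43, stop.
Therefore output = [0, 2, 2, 4, 6, 10, 16, 26, 42].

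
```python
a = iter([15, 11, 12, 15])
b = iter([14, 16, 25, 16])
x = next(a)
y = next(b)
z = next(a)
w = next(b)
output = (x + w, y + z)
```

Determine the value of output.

Step 1: a iterates [15, 11, 12, 15], b iterates [14, 16, 25, 16].
Step 2: x = next(a) = 15, y = next(b) = 14.
Step 3: z = next(a) = 11, w = next(b) = 16.
Step 4: output = (15 + 16, 14 + 11) = (31, 25).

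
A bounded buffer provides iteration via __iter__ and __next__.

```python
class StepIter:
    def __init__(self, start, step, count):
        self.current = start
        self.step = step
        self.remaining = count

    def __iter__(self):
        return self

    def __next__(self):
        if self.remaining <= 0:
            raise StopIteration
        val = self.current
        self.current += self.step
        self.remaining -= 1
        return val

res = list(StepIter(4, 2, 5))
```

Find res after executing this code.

Step 1: StepIter starts at 4, increments by 2, for 5 steps:
  Yield 4, then current += 2
  Yield 6, then current += 2
  Yield 8, then current += 2
  Yield 10, then current += 2
  Yield 12, then current += 2
Therefore res = [4, 6, 8, 10, 12].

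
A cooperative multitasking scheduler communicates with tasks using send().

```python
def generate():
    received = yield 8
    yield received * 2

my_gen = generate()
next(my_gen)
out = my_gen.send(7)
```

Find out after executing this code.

Step 1: next(my_gen) advances to first yield, producing 8.
Step 2: send(7) resumes, received = 7.
Step 3: yield received * 2 = 7 * 2 = 14.
Therefore out = 14.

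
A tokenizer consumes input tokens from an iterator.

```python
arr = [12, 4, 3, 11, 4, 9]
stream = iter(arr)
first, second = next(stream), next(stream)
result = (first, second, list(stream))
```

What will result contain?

Step 1: Create iterator over [12, 4, 3, 11, 4, 9].
Step 2: first = 12, second = 4.
Step 3: Remaining elements: [3, 11, 4, 9].
Therefore result = (12, 4, [3, 11, 4, 9]).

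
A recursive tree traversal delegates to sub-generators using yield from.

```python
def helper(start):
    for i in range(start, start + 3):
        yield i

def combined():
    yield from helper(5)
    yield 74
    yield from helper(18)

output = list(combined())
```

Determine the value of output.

Step 1: combined() delegates to helper(5):
  yield 5
  yield 6
  yield 7
Step 2: yield 74
Step 3: Delegates to helper(18):
  yield 18
  yield 19
  yield 20
Therefore output = [5, 6, 7, 74, 18, 19, 20].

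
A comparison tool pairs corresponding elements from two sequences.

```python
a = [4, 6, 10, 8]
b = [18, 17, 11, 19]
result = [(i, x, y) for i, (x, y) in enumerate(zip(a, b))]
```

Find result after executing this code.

Step 1: enumerate(zip(a, b)) gives index with paired elements:
  i=0: (4, 18)
  i=1: (6, 17)
  i=2: (10, 11)
  i=3: (8, 19)
Therefore result = [(0, 4, 18), (1, 6, 17), (2, 10, 11), (3, 8, 19)].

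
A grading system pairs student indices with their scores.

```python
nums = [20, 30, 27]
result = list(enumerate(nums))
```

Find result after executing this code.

Step 1: enumerate pairs each element with its index:
  (0, 20)
  (1, 30)
  (2, 27)
Therefore result = [(0, 20), (1, 30), (2, 27)].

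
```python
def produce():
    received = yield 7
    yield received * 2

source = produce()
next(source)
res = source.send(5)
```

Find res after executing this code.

Step 1: next(source) advances to first yield, producing 7.
Step 2: send(5) resumes, received = 5.
Step 3: yield received * 2 = 5 * 2 = 10.
Therefore res = 10.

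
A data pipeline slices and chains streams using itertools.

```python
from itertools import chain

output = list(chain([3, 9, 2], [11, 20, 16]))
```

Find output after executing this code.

Step 1: chain() concatenates iterables: [3, 9, 2] + [11, 20, 16].
Therefore output = [3, 9, 2, 11, 20, 16].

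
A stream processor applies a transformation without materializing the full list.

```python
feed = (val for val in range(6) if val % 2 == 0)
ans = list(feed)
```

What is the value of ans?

Step 1: Filter range(6) keeping only even values:
  val=0: even, included
  val=1: odd, excluded
  val=2: even, included
  val=3: odd, excluded
  val=4: even, included
  val=5: odd, excluded
Therefore ans = [0, 2, 4].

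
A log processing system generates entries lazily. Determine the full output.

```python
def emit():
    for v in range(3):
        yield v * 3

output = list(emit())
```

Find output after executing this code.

Step 1: For each v in range(3), yield v * 3:
  v=0: yield 0 * 3 = 0
  v=1: yield 1 * 3 = 3
  v=2: yield 2 * 3 = 6
Therefore output = [0, 3, 6].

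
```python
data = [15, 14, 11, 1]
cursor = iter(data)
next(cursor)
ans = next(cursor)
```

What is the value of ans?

Step 1: Create iterator over [15, 14, 11, 1].
Step 2: next() consumes 15.
Step 3: next() returns 14.
Therefore ans = 14.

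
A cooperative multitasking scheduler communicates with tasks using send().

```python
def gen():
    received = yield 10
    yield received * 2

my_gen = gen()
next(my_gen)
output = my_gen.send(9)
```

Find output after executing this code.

Step 1: next(my_gen) advances to first yield, producing 10.
Step 2: send(9) resumes, received = 9.
Step 3: yield received * 2 = 9 * 2 = 18.
Therefore output = 18.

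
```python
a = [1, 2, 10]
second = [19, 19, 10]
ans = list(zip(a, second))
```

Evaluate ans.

Step 1: zip pairs elements at same index:
  Index 0: (1, 19)
  Index 1: (2, 19)
  Index 2: (10, 10)
Therefore ans = [(1, 19), (2, 19), (10, 10)].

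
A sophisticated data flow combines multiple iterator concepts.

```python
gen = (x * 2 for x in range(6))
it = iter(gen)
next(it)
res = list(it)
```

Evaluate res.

Step 1: Generator produces [0, 2, 4, 6, 8, 10].
Step 2: next(it) consumes first element (0).
Step 3: list(it) collects remaining: [2, 4, 6, 8, 10].
Therefore res = [2, 4, 6, 8, 10].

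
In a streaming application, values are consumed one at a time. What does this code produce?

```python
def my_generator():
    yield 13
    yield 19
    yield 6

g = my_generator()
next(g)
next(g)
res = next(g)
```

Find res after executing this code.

Step 1: my_generator() creates a generator.
Step 2: next(g) yields 13 (consumed and discarded).
Step 3: next(g) yields 19 (consumed and discarded).
Step 4: next(g) yields 6, assigned to res.
Therefore res = 6.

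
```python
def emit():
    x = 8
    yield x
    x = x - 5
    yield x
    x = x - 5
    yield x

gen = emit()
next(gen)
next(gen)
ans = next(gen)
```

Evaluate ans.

Step 1: Trace through generator execution:
  Yield 1: x starts at 8, yield 8
  Yield 2: x = 8 - 5 = 3, yield 3
  Yield 3: x = 3 - 5 = -2, yield -2
Step 2: First next() gets 8, second next() gets the second value, third next() yields -2.
Therefore ans = -2.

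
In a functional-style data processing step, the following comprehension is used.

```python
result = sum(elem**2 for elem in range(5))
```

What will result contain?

Step 1: Compute elem**2 for each elem in range(5):
  elem=0: 0**2 = 0
  elem=1: 1**2 = 1
  elem=2: 2**2 = 4
  elem=3: 3**2 = 9
  elem=4: 4**2 = 16
Step 2: sum = 0 + 1 + 4 + 9 + 16 = 30.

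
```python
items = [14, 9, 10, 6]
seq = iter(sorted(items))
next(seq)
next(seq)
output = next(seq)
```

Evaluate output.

Step 1: sorted([14, 9, 10, 6]) = [6, 9, 10, 14].
Step 2: Create iterator and skip 2 elements.
Step 3: next() returns 10.
Therefore output = 10.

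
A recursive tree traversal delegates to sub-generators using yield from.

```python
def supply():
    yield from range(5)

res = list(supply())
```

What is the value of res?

Step 1: yield from delegates to the iterable, yielding each element.
Step 2: Collected values: [0, 1, 2, 3, 4].
Therefore res = [0, 1, 2, 3, 4].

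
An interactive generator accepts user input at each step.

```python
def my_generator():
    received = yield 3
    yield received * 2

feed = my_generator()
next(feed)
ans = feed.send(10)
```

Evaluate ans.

Step 1: next(feed) advances to first yield, producing 3.
Step 2: send(10) resumes, received = 10.
Step 3: yield received * 2 = 10 * 2 = 20.
Therefore ans = 20.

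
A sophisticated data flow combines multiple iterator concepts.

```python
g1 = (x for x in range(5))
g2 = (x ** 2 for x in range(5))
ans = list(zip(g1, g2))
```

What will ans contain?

Step 1: g1 produces [0, 1, 2, 3, 4].
Step 2: g2 produces [0, 1, 4, 9, 16].
Step 3: zip pairs them: [(0, 0), (1, 1), (2, 4), (3, 9), (4, 16)].
Therefore ans = [(0, 0), (1, 1), (2, 4), (3, 9), (4, 16)].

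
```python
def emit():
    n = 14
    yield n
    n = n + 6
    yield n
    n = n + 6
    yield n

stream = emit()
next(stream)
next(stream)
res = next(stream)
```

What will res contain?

Step 1: Trace through generator execution:
  Yield 1: n starts at 14, yield 14
  Yield 2: n = 14 + 6 = 20, yield 20
  Yield 3: n = 20 + 6 = 26, yield 26
Step 2: First next() gets 14, second next() gets the second value, third next() yields 26.
Therefore res = 26.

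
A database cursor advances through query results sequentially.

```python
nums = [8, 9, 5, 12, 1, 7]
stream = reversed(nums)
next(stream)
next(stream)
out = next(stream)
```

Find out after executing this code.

Step 1: reversed([8, 9, 5, 12, 1, 7]) gives iterator: [7, 1, 12, 5, 9, 8].
Step 2: First next() = 7, second next() = 1.
Step 3: Third next() = 12.
Therefore out = 12.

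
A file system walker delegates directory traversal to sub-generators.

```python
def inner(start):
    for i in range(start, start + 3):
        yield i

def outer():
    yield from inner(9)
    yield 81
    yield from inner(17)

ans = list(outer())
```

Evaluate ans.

Step 1: outer() delegates to inner(9):
  yield 9
  yield 10
  yield 11
Step 2: yield 81
Step 3: Delegates to inner(17):
  yield 17
  yield 18
  yield 19
Therefore ans = [9, 10, 11, 81, 17, 18, 19].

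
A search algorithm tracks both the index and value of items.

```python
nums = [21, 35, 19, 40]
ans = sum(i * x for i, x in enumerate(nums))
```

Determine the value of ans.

Step 1: Compute i * x for each (i, x) in enumerate([21, 35, 19, 40]):
  i=0, x=21: 0*21 = 0
  i=1, x=35: 1*35 = 35
  i=2, x=19: 2*19 = 38
  i=3, x=40: 3*40 = 120
Step 2: sum = 0 + 35 + 38 + 120 = 193.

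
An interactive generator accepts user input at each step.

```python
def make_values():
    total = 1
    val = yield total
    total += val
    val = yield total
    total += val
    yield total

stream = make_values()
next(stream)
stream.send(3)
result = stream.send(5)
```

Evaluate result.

Step 1: next() -> yield total=1.
Step 2: send(3) -> val=3, total = 1+3 = 4, yield 4.
Step 3: send(5) -> val=5, total = 4+5 = 9, yield 9.
Therefore result = 9.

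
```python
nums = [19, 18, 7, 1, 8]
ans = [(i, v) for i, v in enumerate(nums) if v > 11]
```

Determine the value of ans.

Step 1: Filter enumerate([19, 18, 7, 1, 8]) keeping v > 11:
  (0, 19): 19 > 11, included
  (1, 18): 18 > 11, included
  (2, 7): 7 <= 11, excluded
  (3, 1): 1 <= 11, excluded
  (4, 8): 8 <= 11, excluded
Therefore ans = [(0, 19), (1, 18)].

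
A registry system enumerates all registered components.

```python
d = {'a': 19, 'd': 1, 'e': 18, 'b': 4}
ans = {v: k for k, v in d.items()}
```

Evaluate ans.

Step 1: Invert dict (swap keys and values):
  'a': 19 -> 19: 'a'
  'd': 1 -> 1: 'd'
  'e': 18 -> 18: 'e'
  'b': 4 -> 4: 'b'
Therefore ans = {19: 'a', 1: 'd', 18: 'e', 4: 'b'}.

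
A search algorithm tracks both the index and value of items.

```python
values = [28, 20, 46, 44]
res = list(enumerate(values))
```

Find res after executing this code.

Step 1: enumerate pairs each element with its index:
  (0, 28)
  (1, 20)
  (2, 46)
  (3, 44)
Therefore res = [(0, 28), (1, 20), (2, 46), (3, 44)].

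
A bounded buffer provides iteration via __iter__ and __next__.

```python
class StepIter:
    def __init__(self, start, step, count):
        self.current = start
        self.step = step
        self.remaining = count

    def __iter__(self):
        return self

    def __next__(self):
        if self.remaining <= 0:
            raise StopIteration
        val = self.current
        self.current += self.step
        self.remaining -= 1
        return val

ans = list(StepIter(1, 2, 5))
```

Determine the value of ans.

Step 1: StepIter starts at 1, increments by 2, for 5 steps:
  Yield 1, then current += 2
  Yield 3, then current += 2
  Yield 5, then current += 2
  Yield 7, then current += 2
  Yield 9, then current += 2
Therefore ans = [1, 3, 5, 7, 9].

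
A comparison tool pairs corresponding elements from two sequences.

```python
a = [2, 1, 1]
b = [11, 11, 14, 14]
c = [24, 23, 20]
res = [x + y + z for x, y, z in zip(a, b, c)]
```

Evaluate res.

Step 1: zip three lists (truncates to shortest, len=3):
  2 + 11 + 24 = 37
  1 + 11 + 23 = 35
  1 + 14 + 20 = 35
Therefore res = [37, 35, 35].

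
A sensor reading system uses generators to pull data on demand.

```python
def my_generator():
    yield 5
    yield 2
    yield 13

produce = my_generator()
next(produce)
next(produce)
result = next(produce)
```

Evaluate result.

Step 1: my_generator() creates a generator.
Step 2: next(produce) yields 5 (consumed and discarded).
Step 3: next(produce) yields 2 (consumed and discarded).
Step 4: next(produce) yields 13, assigned to result.
Therefore result = 13.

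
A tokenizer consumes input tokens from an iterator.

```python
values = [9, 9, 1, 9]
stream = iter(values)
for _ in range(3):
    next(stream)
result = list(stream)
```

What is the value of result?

Step 1: Create iterator over [9, 9, 1, 9].
Step 2: Advance 3 positions (consuming [9, 9, 1]).
Step 3: list() collects remaining elements: [9].
Therefore result = [9].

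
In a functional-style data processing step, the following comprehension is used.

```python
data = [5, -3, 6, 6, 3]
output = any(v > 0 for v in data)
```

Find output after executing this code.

Step 1: Check v > 0 for each element in [5, -3, 6, 6, 3]:
  5 > 0: True
  -3 > 0: False
  6 > 0: True
  6 > 0: True
  3 > 0: True
Step 2: any() returns True.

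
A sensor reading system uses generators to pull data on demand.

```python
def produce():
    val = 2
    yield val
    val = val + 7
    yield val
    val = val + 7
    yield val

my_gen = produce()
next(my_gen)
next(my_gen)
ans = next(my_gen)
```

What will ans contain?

Step 1: Trace through generator execution:
  Yield 1: val starts at 2, yield 2
  Yield 2: val = 2 + 7 = 9, yield 9
  Yield 3: val = 9 + 7 = 16, yield 16
Step 2: First next() gets 2, second next() gets the second value, third next() yields 16.
Therefore ans = 16.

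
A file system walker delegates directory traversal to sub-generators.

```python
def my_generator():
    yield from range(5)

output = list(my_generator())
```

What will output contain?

Step 1: yield from delegates to the iterable, yielding each element.
Step 2: Collected values: [0, 1, 2, 3, 4].
Therefore output = [0, 1, 2, 3, 4].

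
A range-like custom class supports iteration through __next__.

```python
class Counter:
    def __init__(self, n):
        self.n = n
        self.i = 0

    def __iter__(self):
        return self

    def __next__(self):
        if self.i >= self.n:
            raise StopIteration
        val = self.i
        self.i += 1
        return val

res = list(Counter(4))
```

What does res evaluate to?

Step 1: Counter(4) creates an iterator counting 0 to 3.
Step 2: list() consumes all values: [0, 1, 2, 3].
Therefore res = [0, 1, 2, 3].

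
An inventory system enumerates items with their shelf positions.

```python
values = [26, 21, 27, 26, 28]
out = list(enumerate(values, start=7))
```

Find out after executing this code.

Step 1: enumerate with start=7:
  (7, 26)
  (8, 21)
  (9, 27)
  (10, 26)
  (11, 28)
Therefore out = [(7, 26), (8, 21), (9, 27), (10, 26), (11, 28)].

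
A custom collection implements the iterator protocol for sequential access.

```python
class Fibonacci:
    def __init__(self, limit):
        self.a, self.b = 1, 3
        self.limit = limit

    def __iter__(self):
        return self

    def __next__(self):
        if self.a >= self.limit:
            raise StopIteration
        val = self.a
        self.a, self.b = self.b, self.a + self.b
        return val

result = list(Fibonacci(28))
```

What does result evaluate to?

Step 1: Fibonacci-like sequence (a=1, b=3) until >= 28:
  Yield 1, then a,b = 3,4
  Yield 3, then a,b = 4,7
  Yield 4, then a,b = 7,11
  Yield 7, then a,b = 11,18
  Yield 11, then a,b = 18,29
  Yield 18, then a,b = 29,47
Step 2: 29 >= 28, stop.
Therefore result = [1, 3, 4, 7, 11, 18].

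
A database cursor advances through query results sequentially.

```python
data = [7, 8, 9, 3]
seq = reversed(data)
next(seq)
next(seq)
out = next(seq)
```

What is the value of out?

Step 1: reversed([7, 8, 9, 3]) gives iterator: [3, 9, 8, 7].
Step 2: First next() = 3, second next() = 9.
Step 3: Third next() = 8.
Therefore out = 8.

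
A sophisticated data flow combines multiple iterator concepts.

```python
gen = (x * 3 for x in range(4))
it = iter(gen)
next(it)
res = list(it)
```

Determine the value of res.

Step 1: Generator produces [0, 3, 6, 9].
Step 2: next(it) consumes first element (0).
Step 3: list(it) collects remaining: [3, 6, 9].
Therefore res = [3, 6, 9].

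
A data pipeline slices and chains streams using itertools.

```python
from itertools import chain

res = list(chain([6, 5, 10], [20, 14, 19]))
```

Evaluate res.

Step 1: chain() concatenates iterables: [6, 5, 10] + [20, 14, 19].
Therefore res = [6, 5, 10, 20, 14, 19].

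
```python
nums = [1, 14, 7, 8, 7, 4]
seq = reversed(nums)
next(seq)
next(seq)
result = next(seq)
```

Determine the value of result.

Step 1: reversed([1, 14, 7, 8, 7, 4]) gives iterator: [4, 7, 8, 7, 14, 1].
Step 2: First next() = 4, second next() = 7.
Step 3: Third next() = 8.
Therefore result = 8.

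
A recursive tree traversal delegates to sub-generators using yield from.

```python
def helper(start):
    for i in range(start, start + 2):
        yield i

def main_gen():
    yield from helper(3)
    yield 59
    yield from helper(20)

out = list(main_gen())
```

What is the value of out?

Step 1: main_gen() delegates to helper(3):
  yield 3
  yield 4
Step 2: yield 59
Step 3: Delegates to helper(20):
  yield 20
  yield 21
Therefore out = [3, 4, 59, 20, 21].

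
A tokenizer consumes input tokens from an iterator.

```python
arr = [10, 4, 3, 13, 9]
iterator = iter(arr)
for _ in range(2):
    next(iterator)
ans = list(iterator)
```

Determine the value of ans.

Step 1: Create iterator over [10, 4, 3, 13, 9].
Step 2: Advance 2 positions (consuming [10, 4]).
Step 3: list() collects remaining elements: [3, 13, 9].
Therefore ans = [3, 13, 9].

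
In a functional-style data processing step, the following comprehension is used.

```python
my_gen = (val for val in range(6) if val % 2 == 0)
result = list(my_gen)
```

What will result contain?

Step 1: Filter range(6) keeping only even values:
  val=0: even, included
  val=1: odd, excluded
  val=2: even, included
  val=3: odd, excluded
  val=4: even, included
  val=5: odd, excluded
Therefore result = [0, 2, 4].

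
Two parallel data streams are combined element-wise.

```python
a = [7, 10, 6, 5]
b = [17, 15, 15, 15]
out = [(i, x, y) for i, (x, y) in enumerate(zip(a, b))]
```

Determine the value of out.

Step 1: enumerate(zip(a, b)) gives index with paired elements:
  i=0: (7, 17)
  i=1: (10, 15)
  i=2: (6, 15)
  i=3: (5, 15)
Therefore out = [(0, 7, 17), (1, 10, 15), (2, 6, 15), (3, 5, 15)].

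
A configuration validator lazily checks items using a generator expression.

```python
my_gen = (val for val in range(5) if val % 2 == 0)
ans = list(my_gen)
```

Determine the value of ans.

Step 1: Filter range(5) keeping only even values:
  val=0: even, included
  val=1: odd, excluded
  val=2: even, included
  val=3: odd, excluded
  val=4: even, included
Therefore ans = [0, 2, 4].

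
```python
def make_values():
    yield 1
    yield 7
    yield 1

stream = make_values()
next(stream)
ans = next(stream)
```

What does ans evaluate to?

Step 1: make_values() creates a generator.
Step 2: next(stream) yields 1 (consumed and discarded).
Step 3: next(stream) yields 7, assigned to ans.
Therefore ans = 7.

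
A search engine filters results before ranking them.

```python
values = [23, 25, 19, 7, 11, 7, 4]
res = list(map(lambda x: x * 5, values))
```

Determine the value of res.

Step 1: Apply lambda x: x * 5 to each element:
  23 -> 115
  25 -> 125
  19 -> 95
  7 -> 35
  11 -> 55
  7 -> 35
  4 -> 20
Therefore res = [115, 125, 95, 35, 55, 35, 20].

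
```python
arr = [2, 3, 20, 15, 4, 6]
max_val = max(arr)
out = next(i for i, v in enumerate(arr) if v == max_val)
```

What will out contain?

Step 1: max([2, 3, 20, 15, 4, 6]) = 20.
Step 2: Find first index where value == 20:
  Index 0: 2 != 20
  Index 1: 3 != 20
  Index 2: 20 == 20, found!
Therefore out = 2.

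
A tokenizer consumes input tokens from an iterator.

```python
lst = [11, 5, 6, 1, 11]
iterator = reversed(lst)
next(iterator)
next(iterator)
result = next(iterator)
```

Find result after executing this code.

Step 1: reversed([11, 5, 6, 1, 11]) gives iterator: [11, 1, 6, 5, 11].
Step 2: First next() = 11, second next() = 1.
Step 3: Third next() = 6.
Therefore result = 6.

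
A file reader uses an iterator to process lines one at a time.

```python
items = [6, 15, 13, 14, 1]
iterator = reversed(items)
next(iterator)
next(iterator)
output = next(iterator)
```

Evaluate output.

Step 1: reversed([6, 15, 13, 14, 1]) gives iterator: [1, 14, 13, 15, 6].
Step 2: First next() = 1, second next() = 14.
Step 3: Third next() = 13.
Therefore output = 13.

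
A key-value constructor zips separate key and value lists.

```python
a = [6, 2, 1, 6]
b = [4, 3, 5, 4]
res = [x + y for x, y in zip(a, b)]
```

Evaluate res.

Step 1: Add corresponding elements:
  6 + 4 = 10
  2 + 3 = 5
  1 + 5 = 6
  6 + 4 = 10
Therefore res = [10, 5, 6, 10].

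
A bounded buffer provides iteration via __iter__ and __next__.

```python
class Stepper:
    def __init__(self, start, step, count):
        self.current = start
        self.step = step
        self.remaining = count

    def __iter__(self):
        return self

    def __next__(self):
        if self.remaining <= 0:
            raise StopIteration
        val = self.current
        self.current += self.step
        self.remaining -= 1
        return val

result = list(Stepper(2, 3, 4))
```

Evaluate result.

Step 1: Stepper starts at 2, increments by 3, for 4 steps:
  Yield 2, then current += 3
  Yield 5, then current += 3
  Yield 8, then current += 3
  Yield 11, then current += 3
Therefore result = [2, 5, 8, 11].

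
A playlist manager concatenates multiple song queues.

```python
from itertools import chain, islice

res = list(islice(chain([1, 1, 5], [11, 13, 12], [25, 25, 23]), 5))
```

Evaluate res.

Step 1: chain([1, 1, 5], [11, 13, 12], [25, 25, 23]) = [1, 1, 5, 11, 13, 12, 25, 25, 23].
Step 2: islice takes first 5 elements: [1, 1, 5, 11, 13].
Therefore res = [1, 1, 5, 11, 13].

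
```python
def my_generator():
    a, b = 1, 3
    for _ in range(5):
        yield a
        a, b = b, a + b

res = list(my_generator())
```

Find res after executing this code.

Step 1: Fibonacci-like sequence starting with a=1, b=3:
  Iteration 1: yield a=1, then a,b = 3,4
  Iteration 2: yield a=3, then a,b = 4,7
  Iteration 3: yield a=4, then a,b = 7,11
  Iteration 4: yield a=7, then a,b = 11,18
  Iteration 5: yield a=11, then a,b = 18,29
Therefore res = [1, 3, 4, 7, 11].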